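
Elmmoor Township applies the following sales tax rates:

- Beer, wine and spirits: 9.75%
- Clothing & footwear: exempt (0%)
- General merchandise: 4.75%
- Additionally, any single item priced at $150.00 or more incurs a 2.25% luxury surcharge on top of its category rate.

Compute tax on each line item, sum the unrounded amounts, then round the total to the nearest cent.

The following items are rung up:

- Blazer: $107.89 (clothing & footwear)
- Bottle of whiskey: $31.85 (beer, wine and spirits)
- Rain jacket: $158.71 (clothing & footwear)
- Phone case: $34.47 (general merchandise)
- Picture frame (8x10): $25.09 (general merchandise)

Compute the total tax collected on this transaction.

Blazer $107.89: clothing & footwear → 0% → $0.00
Bottle of whiskey $31.85: beer, wine and spirits → 9.75% → $3.105375
Rain jacket $158.71: clothing & footwear → 0% + 2.25% surcharge = 2.25% → $3.570975
Phone case $34.47: general merchandise → 4.75% → $1.637325
Picture frame (8x10) $25.09: general merchandise → 4.75% → $1.191775
Unrounded tax sum = $9.50545 → $9.51

$9.51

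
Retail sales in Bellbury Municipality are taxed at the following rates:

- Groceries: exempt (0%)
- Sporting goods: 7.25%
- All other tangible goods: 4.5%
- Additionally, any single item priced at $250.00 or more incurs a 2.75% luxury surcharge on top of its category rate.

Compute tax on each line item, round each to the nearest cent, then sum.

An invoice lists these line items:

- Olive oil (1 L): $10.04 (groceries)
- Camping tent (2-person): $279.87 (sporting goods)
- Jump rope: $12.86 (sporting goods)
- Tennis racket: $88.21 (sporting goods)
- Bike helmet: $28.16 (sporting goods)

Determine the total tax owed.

Olive oil (1 L) $10.04: groceries → 0% → $0.00
Camping tent (2-person) $279.87: sporting goods → 7.25% + 2.75% surcharge = 10% → $27.99
Jump rope $12.86: sporting goods → 7.25% → $0.93
Tennis racket $88.21: sporting goods → 7.25% → $6.40
Bike helmet $28.16: sporting goods → 7.25% → $2.04
Total tax = $27.99 + $0.93 + $6.40 + $2.04 = $37.36

$37.36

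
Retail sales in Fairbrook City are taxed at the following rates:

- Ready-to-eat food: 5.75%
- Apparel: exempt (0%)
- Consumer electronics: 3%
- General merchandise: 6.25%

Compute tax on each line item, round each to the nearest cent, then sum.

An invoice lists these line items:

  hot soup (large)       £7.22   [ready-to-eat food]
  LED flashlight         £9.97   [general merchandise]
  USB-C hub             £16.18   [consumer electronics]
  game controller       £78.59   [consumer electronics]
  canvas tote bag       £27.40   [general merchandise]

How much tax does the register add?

£5.60

Hot soup (large) £7.22: ready-to-eat food → 5.75% → £0.42
LED flashlight £9.97: general merchandise → 6.25% → £0.62
USB-C hub £16.18: consumer electronics → 3% → £0.49
Game controller £78.59: consumer electronics → 3% → £2.36
Canvas tote bag £27.40: general merchandise → 6.25% → £1.71
Total tax = £0.42 + £0.62 + £0.49 + £2.36 + £1.71 = £5.60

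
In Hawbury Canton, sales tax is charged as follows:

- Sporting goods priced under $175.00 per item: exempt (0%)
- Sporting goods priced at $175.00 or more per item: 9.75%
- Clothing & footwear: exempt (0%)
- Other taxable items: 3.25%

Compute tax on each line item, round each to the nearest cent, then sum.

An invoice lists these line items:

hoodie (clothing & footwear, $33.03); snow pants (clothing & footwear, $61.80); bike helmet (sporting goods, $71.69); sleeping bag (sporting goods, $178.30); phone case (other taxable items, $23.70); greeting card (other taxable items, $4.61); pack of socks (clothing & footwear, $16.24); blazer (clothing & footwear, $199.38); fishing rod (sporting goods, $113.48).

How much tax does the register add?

$18.30

Hoodie $33.03: clothing & footwear → 0% → $0.00
Snow pants $61.80: clothing & footwear → 0% → $0.00
Bike helmet $71.69: sporting goods, under $175.00 → 0% → $0.00
Sleeping bag $178.30: sporting goods, $175.00 or more → 9.75% → $17.38
Phone case $23.70: other taxable items → 3.25% → $0.77
Greeting card $4.61: other taxable items → 3.25% → $0.15
Pack of socks $16.24: clothing & footwear → 0% → $0.00
Blazer $199.38: clothing & footwear → 0% → $0.00
Fishing rod $113.48: sporting goods, under $175.00 → 0% → $0.00
Total tax = $17.38 + $0.77 + $0.15 = $18.30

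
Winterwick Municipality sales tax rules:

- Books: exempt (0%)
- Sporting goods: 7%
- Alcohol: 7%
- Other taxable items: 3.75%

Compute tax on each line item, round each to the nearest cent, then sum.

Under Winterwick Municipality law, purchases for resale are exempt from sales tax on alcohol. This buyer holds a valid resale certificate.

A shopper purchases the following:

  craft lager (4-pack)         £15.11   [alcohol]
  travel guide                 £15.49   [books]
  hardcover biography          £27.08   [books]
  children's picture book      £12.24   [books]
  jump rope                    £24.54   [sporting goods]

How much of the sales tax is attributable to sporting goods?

£1.72

Jump rope £24.54: sporting goods → 7% → £1.72
Tax on sporting goods = £1.72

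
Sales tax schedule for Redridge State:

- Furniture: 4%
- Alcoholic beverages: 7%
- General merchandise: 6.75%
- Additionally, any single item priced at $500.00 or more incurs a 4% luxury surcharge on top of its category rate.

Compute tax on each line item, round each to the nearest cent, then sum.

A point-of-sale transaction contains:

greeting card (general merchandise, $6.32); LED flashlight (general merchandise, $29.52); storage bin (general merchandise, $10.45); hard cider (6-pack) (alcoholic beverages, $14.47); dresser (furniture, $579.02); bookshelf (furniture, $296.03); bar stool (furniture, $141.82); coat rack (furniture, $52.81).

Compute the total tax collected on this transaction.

$70.08

Greeting card $6.32: general merchandise → 6.75% → $0.43
LED flashlight $29.52: general merchandise → 6.75% → $1.99
Storage bin $10.45: general merchandise → 6.75% → $0.71
Hard cider (6-pack) $14.47: alcoholic beverages → 7% → $1.01
Dresser $579.02: furniture → 4% + 4% surcharge = 8% → $46.32
Bookshelf $296.03: furniture → 4% → $11.84
Bar stool $141.82: furniture → 4% → $5.67
Coat rack $52.81: furniture → 4% → $2.11
Total tax = $0.43 + $1.99 + $0.71 + $1.01 + $46.32 + $11.84 + $5.67 + $2.11 = $70.08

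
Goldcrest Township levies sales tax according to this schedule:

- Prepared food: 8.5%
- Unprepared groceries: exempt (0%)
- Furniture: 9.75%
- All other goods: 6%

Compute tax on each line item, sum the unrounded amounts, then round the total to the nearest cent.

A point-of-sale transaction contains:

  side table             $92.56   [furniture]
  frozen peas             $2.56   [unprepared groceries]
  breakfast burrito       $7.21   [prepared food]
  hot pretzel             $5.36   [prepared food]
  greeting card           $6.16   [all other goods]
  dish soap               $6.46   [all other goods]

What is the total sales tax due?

$10.85

Side table $92.56: furniture → 9.75% → $9.0246
Frozen peas $2.56: unprepared groceries → 0% → $0.00
Breakfast burrito $7.21: prepared food → 8.5% → $0.61285
Hot pretzel $5.36: prepared food → 8.5% → $0.4556
Greeting card $6.16: all other goods → 6% → $0.3696
Dish soap $6.46: all other goods → 6% → $0.3876
Unrounded tax sum = $10.85025 → $10.85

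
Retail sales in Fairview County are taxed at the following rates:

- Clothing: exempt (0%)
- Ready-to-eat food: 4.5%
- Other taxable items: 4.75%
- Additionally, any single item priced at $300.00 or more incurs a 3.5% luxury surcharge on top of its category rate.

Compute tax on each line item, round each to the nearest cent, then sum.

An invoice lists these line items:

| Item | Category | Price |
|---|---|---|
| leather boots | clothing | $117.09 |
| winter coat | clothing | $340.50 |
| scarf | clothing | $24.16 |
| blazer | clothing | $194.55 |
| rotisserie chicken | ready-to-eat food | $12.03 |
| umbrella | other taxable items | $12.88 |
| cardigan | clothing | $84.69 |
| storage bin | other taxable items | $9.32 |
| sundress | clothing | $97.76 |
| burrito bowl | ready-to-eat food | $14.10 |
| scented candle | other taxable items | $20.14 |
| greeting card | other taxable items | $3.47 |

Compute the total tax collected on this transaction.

Leather boots $117.09: clothing → 0% → $0.00
Winter coat $340.50: clothing → 0% + 3.5% surcharge = 3.5% → $11.92
Scarf $24.16: clothing → 0% → $0.00
Blazer $194.55: clothing → 0% → $0.00
Rotisserie chicken $12.03: ready-to-eat food → 4.5% → $0.54
Umbrella $12.88: other taxable items → 4.75% → $0.61
Cardigan $84.69: clothing → 0% → $0.00
Storage bin $9.32: other taxable items → 4.75% → $0.44
Sundress $97.76: clothing → 0% → $0.00
Burrito bowl $14.10: ready-to-eat food → 4.5% → $0.63
Scented candle $20.14: other taxable items → 4.75% → $0.96
Greeting card $3.47: other taxable items → 4.75% → $0.16
Total tax = $11.92 + $0.54 + $0.61 + $0.44 + $0.63 + $0.96 + $0.16 = $15.26

$15.26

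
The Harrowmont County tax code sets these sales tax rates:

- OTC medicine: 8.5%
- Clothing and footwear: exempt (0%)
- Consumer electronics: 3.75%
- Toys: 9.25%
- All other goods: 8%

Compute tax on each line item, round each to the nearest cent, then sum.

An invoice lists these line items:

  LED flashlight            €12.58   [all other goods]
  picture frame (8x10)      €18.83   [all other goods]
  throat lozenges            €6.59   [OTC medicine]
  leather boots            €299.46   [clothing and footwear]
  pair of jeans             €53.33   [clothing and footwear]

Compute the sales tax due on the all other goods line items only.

€2.52

LED flashlight €12.58: all other goods → 8% → €1.01
Picture frame (8x10) €18.83: all other goods → 8% → €1.51
Tax on all other goods = €1.01 + €1.51 = €2.52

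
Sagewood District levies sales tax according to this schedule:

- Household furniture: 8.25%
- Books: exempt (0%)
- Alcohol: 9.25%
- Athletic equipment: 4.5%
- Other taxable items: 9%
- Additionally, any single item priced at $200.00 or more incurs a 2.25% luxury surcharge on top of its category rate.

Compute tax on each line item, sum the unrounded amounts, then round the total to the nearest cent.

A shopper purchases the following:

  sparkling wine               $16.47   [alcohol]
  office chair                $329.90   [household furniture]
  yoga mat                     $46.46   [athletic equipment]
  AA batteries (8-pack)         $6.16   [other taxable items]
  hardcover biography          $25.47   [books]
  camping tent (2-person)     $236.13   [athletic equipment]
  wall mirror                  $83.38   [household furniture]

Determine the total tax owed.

$61.63

Sparkling wine $16.47: alcohol → 9.25% → $1.523475
Office chair $329.90: household furniture → 8.25% + 2.25% surcharge = 10.5% → $34.6395
Yoga mat $46.46: athletic equipment → 4.5% → $2.0907
AA batteries (8-pack) $6.16: other taxable items → 9% → $0.5544
Hardcover biography $25.47: books → 0% → $0.00
Camping tent (2-person) $236.13: athletic equipment → 4.5% + 2.25% surcharge = 6.75% → $15.938775
Wall mirror $83.38: household furniture → 8.25% → $6.87885
Unrounded tax sum = $61.6257 → $61.63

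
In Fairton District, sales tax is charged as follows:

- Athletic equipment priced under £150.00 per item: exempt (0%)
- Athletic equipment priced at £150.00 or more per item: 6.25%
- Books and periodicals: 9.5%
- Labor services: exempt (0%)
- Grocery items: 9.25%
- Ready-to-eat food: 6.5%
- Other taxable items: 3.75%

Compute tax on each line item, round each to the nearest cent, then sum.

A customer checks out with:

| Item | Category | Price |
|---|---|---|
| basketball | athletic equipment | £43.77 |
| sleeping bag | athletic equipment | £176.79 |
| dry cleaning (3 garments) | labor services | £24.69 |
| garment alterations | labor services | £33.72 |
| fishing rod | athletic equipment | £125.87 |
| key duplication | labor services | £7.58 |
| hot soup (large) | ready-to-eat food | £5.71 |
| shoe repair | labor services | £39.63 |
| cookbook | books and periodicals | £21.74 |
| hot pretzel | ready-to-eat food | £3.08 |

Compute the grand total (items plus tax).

£496.27

Basketball £43.77: athletic equipment, under £150.00 → 0% → £0.00
Sleeping bag £176.79: athletic equipment, £150.00 or more → 6.25% → £11.05
Dry cleaning (3 garments) £24.69: labor services → 0% → £0.00
Garment alterations £33.72: labor services → 0% → £0.00
Fishing rod £125.87: athletic equipment, under £150.00 → 0% → £0.00
Key duplication £7.58: labor services → 0% → £0.00
Hot soup (large) £5.71: ready-to-eat food → 6.5% → £0.37
Shoe repair £39.63: labor services → 0% → £0.00
Cookbook £21.74: books and periodicals → 9.5% → £2.07
Hot pretzel £3.08: ready-to-eat food → 6.5% → £0.20
Subtotal = £482.58; tax = £13.69; total due = £496.27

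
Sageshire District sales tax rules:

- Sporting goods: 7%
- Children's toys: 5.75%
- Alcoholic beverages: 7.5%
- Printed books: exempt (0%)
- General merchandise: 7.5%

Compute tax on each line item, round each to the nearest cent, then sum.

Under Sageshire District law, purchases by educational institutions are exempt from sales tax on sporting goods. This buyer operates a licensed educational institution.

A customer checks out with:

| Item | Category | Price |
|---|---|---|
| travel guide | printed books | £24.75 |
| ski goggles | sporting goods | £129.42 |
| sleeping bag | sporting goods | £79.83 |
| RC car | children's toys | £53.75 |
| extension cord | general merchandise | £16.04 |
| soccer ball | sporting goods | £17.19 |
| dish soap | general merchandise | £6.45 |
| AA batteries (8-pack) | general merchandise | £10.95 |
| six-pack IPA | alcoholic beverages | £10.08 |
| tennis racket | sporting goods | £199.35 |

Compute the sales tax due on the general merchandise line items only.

£2.50

Extension cord £16.04: general merchandise → 7.5% → £1.20
Dish soap £6.45: general merchandise → 7.5% → £0.48
AA batteries (8-pack) £10.95: general merchandise → 7.5% → £0.82
Tax on general merchandise = £1.20 + £0.48 + £0.82 = £2.50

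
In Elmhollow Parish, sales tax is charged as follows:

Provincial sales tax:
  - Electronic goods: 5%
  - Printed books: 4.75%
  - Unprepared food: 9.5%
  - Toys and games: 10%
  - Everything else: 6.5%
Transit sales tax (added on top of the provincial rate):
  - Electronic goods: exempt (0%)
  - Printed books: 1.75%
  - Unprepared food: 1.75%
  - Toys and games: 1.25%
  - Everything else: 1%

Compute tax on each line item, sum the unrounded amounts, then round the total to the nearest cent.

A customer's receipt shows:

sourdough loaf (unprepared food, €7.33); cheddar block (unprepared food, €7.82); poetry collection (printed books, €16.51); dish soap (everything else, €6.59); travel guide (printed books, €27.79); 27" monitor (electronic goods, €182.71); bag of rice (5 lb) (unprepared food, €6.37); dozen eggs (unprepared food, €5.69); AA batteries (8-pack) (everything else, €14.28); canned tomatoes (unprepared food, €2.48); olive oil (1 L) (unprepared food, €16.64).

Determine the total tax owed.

Sourdough loaf €7.33: unprepared food → 9.5% + 1.75% transit = 11.25% → €0.824625
Cheddar block €7.82: unprepared food → 9.5% + 1.75% transit = 11.25% → €0.87975
Poetry collection €16.51: printed books → 4.75% + 1.75% transit = 6.5% → €1.07315
Dish soap €6.59: everything else → 6.5% + 1% transit = 7.5% → €0.49425
Travel guide €27.79: printed books → 4.75% + 1.75% transit = 6.5% → €1.80635
27" monitor €182.71: electronic goods → 5% + 0% transit = 5% → €9.1355
Bag of rice (5 lb) €6.37: unprepared food → 9.5% + 1.75% transit = 11.25% → €0.716625
Dozen eggs €5.69: unprepared food → 9.5% + 1.75% transit = 11.25% → €0.640125
AA batteries (8-pack) €14.28: everything else → 6.5% + 1% transit = 7.5% → €1.071
Canned tomatoes €2.48: unprepared food → 9.5% + 1.75% transit = 11.25% → €0.279
Olive oil (1 L) €16.64: unprepared food → 9.5% + 1.75% transit = 11.25% → €1.872
Unrounded tax sum = €18.792375 → €18.79

€18.79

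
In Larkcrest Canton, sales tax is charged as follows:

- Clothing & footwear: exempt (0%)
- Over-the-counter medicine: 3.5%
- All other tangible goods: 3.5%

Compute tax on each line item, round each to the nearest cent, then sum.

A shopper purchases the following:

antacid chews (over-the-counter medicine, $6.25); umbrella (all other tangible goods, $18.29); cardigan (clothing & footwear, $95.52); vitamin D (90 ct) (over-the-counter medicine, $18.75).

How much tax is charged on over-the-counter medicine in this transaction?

Antacid chews $6.25: over-the-counter medicine → 3.5% → $0.22
Vitamin D (90 ct) $18.75: over-the-counter medicine → 3.5% → $0.66
Tax on over-the-counter medicine = $0.22 + $0.66 = $0.88

$0.88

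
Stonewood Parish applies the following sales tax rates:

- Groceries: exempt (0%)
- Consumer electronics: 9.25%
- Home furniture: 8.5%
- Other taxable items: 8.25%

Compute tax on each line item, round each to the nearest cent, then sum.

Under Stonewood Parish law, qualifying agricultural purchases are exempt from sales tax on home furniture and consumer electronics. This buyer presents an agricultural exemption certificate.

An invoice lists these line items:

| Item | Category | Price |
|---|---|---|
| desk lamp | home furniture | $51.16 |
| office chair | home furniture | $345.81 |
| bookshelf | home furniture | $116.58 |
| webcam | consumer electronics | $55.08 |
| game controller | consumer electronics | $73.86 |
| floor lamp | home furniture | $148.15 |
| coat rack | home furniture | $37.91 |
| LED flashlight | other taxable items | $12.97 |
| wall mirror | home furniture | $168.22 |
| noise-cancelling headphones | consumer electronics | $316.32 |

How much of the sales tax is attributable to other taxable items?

LED flashlight $12.97: other taxable items → 8.25% → $1.07
Tax on other taxable items = $1.07

$1.07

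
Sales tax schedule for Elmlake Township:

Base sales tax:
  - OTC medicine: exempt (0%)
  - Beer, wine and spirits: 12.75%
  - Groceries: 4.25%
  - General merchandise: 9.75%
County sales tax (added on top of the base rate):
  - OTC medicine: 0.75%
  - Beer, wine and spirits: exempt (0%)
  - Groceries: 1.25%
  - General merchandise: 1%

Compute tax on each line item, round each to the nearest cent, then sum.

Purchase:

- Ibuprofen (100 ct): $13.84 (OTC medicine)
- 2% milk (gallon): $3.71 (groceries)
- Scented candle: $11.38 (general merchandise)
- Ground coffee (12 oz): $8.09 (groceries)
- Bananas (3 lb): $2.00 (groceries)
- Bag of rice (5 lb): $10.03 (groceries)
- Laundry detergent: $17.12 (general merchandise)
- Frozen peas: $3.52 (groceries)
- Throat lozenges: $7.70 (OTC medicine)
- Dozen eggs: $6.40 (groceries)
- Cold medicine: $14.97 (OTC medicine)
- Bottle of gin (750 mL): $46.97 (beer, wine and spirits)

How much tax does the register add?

$11.16

Ibuprofen (100 ct) $13.84: OTC medicine → 0% + 0.75% county = 0.75% → $0.10
2% milk (gallon) $3.71: groceries → 4.25% + 1.25% county = 5.5% → $0.20
Scented candle $11.38: general merchandise → 9.75% + 1% county = 10.75% → $1.22
Ground coffee (12 oz) $8.09: groceries → 4.25% + 1.25% county = 5.5% → $0.44
Bananas (3 lb) $2.00: groceries → 4.25% + 1.25% county = 5.5% → $0.11
Bag of rice (5 lb) $10.03: groceries → 4.25% + 1.25% county = 5.5% → $0.55
Laundry detergent $17.12: general merchandise → 9.75% + 1% county = 10.75% → $1.84
Frozen peas $3.52: groceries → 4.25% + 1.25% county = 5.5% → $0.19
Throat lozenges $7.70: OTC medicine → 0% + 0.75% county = 0.75% → $0.06
Dozen eggs $6.40: groceries → 4.25% + 1.25% county = 5.5% → $0.35
Cold medicine $14.97: OTC medicine → 0% + 0.75% county = 0.75% → $0.11
Bottle of gin (750 mL) $46.97: beer, wine and spirits → 12.75% + 0% county = 12.75% → $5.99
Total tax = $0.10 + $0.20 + $1.22 + $0.44 + $0.11 + $0.55 + $1.84 + $0.19 + $0.06 + $0.35 + $0.11 + $5.99 = $11.16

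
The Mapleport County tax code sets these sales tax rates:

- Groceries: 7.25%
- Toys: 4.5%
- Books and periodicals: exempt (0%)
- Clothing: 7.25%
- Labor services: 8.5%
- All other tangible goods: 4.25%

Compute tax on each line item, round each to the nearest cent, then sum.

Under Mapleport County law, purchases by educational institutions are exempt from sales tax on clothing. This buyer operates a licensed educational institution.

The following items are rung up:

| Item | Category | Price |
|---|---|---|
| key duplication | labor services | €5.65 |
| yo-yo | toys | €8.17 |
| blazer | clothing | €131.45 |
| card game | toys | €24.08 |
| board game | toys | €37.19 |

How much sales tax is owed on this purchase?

€3.60

Key duplication €5.65: labor services → 8.5% → €0.48
Yo-yo €8.17: toys → 4.5% → €0.37
Blazer €131.45: clothing, buyer-exempt → 0% → €0.00
Card game €24.08: toys → 4.5% → €1.08
Board game €37.19: toys → 4.5% → €1.67
Total tax = €0.48 + €0.37 + €1.08 + €1.67 = €3.60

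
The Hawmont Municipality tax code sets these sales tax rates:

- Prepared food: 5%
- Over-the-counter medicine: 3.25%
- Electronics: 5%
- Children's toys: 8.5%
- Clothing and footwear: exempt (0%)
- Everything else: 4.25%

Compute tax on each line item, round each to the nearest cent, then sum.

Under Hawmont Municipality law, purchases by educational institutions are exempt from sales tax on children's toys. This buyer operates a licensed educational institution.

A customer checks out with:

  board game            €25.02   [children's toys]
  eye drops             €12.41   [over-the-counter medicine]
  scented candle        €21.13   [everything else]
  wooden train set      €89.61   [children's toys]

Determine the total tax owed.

€1.30

Board game €25.02: children's toys, buyer-exempt → 0% → €0.00
Eye drops €12.41: over-the-counter medicine → 3.25% → €0.40
Scented candle €21.13: everything else → 4.25% → €0.90
Wooden train set €89.61: children's toys, buyer-exempt → 0% → €0.00
Total tax = €0.40 + €0.90 = €1.30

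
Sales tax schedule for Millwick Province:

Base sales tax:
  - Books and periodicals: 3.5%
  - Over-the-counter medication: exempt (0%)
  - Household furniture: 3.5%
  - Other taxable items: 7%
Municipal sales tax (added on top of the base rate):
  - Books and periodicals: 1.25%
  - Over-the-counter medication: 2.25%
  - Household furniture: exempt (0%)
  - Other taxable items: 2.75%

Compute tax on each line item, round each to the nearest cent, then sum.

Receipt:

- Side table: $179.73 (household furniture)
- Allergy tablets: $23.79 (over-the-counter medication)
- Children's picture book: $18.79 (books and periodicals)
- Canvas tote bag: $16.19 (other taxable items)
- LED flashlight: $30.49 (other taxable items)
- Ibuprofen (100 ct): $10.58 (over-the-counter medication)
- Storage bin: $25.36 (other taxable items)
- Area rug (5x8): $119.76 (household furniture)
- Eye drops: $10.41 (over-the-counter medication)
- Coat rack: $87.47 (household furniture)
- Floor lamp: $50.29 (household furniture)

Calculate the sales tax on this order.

Side table $179.73: household furniture → 3.5% + 0% municipal = 3.5% → $6.29
Allergy tablets $23.79: over-the-counter medication → 0% + 2.25% municipal = 2.25% → $0.54
Children's picture book $18.79: books and periodicals → 3.5% + 1.25% municipal = 4.75% → $0.89
Canvas tote bag $16.19: other taxable items → 7% + 2.75% municipal = 9.75% → $1.58
LED flashlight $30.49: other taxable items → 7% + 2.75% municipal = 9.75% → $2.97
Ibuprofen (100 ct) $10.58: over-the-counter medication → 0% + 2.25% municipal = 2.25% → $0.24
Storage bin $25.36: other taxable items → 7% + 2.75% municipal = 9.75% → $2.47
Area rug (5x8) $119.76: household furniture → 3.5% + 0% municipal = 3.5% → $4.19
Eye drops $10.41: over-the-counter medication → 0% + 2.25% municipal = 2.25% → $0.23
Coat rack $87.47: household furniture → 3.5% + 0% municipal = 3.5% → $3.06
Floor lamp $50.29: household furniture → 3.5% + 0% municipal = 3.5% → $1.76
Total tax = $6.29 + $0.54 + $0.89 + $1.58 + $2.97 + $0.24 + $2.47 + $4.19 + $0.23 + $3.06 + $1.76 = $24.22

$24.22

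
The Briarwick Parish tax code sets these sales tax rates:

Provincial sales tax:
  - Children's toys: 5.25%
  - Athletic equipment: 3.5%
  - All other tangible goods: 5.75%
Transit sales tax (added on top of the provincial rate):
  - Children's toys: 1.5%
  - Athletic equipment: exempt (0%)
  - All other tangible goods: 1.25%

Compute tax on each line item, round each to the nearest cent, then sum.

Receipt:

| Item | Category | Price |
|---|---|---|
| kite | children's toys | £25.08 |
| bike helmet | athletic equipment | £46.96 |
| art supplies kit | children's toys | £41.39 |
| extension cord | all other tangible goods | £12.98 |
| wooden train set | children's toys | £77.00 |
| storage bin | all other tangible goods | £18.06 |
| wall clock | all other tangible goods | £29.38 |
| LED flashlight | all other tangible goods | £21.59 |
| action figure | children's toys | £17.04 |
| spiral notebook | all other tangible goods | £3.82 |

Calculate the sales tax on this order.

£18.48

Kite £25.08: children's toys → 5.25% + 1.5% transit = 6.75% → £1.69
Bike helmet £46.96: athletic equipment → 3.5% + 0% transit = 3.5% → £1.64
Art supplies kit £41.39: children's toys → 5.25% + 1.5% transit = 6.75% → £2.79
Extension cord £12.98: all other tangible goods → 5.75% + 1.25% transit = 7% → £0.91
Wooden train set £77.00: children's toys → 5.25% + 1.5% transit = 6.75% → £5.20
Storage bin £18.06: all other tangible goods → 5.75% + 1.25% transit = 7% → £1.26
Wall clock £29.38: all other tangible goods → 5.75% + 1.25% transit = 7% → £2.06
LED flashlight £21.59: all other tangible goods → 5.75% + 1.25% transit = 7% → £1.51
Action figure £17.04: children's toys → 5.25% + 1.5% transit = 6.75% → £1.15
Spiral notebook £3.82: all other tangible goods → 5.75% + 1.25% transit = 7% → £0.27
Total tax = £1.69 + £1.64 + £2.79 + £0.91 + £5.20 + £1.26 + £2.06 + £1.51 + £1.15 + £0.27 = £18.48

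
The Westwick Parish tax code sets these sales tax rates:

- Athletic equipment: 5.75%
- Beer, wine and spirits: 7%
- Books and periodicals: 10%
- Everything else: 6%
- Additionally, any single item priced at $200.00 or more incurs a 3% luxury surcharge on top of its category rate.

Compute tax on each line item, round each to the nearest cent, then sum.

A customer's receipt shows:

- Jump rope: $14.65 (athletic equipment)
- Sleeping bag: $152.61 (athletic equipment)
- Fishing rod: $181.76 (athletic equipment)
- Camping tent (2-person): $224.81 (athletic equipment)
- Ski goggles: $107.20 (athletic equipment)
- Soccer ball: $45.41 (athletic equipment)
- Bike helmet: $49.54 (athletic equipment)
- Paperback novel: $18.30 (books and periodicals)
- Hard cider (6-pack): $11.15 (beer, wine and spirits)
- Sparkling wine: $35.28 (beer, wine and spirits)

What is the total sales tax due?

Jump rope $14.65: athletic equipment → 5.75% → $0.84
Sleeping bag $152.61: athletic equipment → 5.75% → $8.78
Fishing rod $181.76: athletic equipment → 5.75% → $10.45
Camping tent (2-person) $224.81: athletic equipment → 5.75% + 3% surcharge = 8.75% → $19.67
Ski goggles $107.20: athletic equipment → 5.75% → $6.16
Soccer ball $45.41: athletic equipment → 5.75% → $2.61
Bike helmet $49.54: athletic equipment → 5.75% → $2.85
Paperback novel $18.30: books and periodicals → 10% → $1.83
Hard cider (6-pack) $11.15: beer, wine and spirits → 7% → $0.78
Sparkling wine $35.28: beer, wine and spirits → 7% → $2.47
Total tax = $0.84 + $8.78 + $10.45 + $19.67 + $6.16 + $2.61 + $2.85 + $1.83 + $0.78 + $2.47 = $56.44

$56.44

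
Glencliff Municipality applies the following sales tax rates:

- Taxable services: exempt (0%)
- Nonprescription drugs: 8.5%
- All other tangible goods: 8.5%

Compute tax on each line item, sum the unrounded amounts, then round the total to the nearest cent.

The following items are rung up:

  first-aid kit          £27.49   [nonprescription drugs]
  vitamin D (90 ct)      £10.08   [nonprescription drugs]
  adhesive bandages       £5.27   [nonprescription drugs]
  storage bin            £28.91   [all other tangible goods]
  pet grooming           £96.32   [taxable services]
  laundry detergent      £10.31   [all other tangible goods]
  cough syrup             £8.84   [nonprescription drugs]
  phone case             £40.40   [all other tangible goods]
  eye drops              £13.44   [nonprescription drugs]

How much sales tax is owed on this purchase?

£12.30

First-aid kit £27.49: nonprescription drugs → 8.5% → £2.33665
Vitamin D (90 ct) £10.08: nonprescription drugs → 8.5% → £0.8568
Adhesive bandages £5.27: nonprescription drugs → 8.5% → £0.44795
Storage bin £28.91: all other tangible goods → 8.5% → £2.45735
Pet grooming £96.32: taxable services → 0% → £0.00
Laundry detergent £10.31: all other tangible goods → 8.5% → £0.87635
Cough syrup £8.84: nonprescription drugs → 8.5% → £0.7514
Phone case £40.40: all other tangible goods → 8.5% → £3.434
Eye drops £13.44: nonprescription drugs → 8.5% → £1.1424
Unrounded tax sum = £12.3029 → £12.30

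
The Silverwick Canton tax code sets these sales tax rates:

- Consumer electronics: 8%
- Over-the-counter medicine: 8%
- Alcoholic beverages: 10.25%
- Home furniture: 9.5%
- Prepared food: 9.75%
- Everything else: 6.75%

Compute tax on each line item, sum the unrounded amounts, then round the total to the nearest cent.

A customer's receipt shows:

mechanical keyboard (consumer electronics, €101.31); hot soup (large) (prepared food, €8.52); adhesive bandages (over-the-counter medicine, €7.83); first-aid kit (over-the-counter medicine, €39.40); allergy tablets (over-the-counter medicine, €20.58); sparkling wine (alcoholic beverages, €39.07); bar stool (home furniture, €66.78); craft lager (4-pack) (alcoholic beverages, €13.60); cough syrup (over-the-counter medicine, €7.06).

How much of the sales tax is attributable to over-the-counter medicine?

Adhesive bandages €7.83: over-the-counter medicine → 8% → €0.6264
First-aid kit €39.40: over-the-counter medicine → 8% → €3.152
Allergy tablets €20.58: over-the-counter medicine → 8% → €1.6464
Cough syrup €7.06: over-the-counter medicine → 8% → €0.5648
Tax on over-the-counter medicine: unrounded sum = €5.9896 → €5.99

€5.99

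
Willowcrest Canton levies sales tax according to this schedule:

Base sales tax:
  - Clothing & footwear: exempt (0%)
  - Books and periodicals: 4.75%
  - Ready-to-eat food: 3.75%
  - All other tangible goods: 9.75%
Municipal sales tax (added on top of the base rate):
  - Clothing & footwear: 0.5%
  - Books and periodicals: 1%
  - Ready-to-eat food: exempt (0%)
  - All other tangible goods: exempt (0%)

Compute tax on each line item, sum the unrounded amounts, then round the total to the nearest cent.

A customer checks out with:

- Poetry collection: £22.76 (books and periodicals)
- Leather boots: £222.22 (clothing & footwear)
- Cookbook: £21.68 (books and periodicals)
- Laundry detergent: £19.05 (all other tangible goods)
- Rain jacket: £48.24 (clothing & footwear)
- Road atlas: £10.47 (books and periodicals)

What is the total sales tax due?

Poetry collection £22.76: books and periodicals → 4.75% + 1% municipal = 5.75% → £1.3087
Leather boots £222.22: clothing & footwear → 0% + 0.5% municipal = 0.5% → £1.1111
Cookbook £21.68: books and periodicals → 4.75% + 1% municipal = 5.75% → £1.2466
Laundry detergent £19.05: all other tangible goods → 9.75% + 0% municipal = 9.75% → £1.857375
Rain jacket £48.24: clothing & footwear → 0% + 0.5% municipal = 0.5% → £0.2412
Road atlas £10.47: books and periodicals → 4.75% + 1% municipal = 5.75% → £0.602025
Unrounded tax sum = £6.367 → £6.37

£6.37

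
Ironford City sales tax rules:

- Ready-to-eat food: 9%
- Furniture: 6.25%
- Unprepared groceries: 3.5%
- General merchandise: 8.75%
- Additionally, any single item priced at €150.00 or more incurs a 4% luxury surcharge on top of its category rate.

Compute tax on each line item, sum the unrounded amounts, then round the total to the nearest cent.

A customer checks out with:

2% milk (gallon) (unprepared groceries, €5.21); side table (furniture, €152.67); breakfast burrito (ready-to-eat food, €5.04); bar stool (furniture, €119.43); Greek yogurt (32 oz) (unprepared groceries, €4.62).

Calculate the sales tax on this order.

€23.91

2% milk (gallon) €5.21: unprepared groceries → 3.5% → €0.18235
Side table €152.67: furniture → 6.25% + 4% surcharge = 10.25% → €15.648675
Breakfast burrito €5.04: ready-to-eat food → 9% → €0.4536
Bar stool €119.43: furniture → 6.25% → €7.464375
Greek yogurt (32 oz) €4.62: unprepared groceries → 3.5% → €0.1617
Unrounded tax sum = €23.9107 → €23.91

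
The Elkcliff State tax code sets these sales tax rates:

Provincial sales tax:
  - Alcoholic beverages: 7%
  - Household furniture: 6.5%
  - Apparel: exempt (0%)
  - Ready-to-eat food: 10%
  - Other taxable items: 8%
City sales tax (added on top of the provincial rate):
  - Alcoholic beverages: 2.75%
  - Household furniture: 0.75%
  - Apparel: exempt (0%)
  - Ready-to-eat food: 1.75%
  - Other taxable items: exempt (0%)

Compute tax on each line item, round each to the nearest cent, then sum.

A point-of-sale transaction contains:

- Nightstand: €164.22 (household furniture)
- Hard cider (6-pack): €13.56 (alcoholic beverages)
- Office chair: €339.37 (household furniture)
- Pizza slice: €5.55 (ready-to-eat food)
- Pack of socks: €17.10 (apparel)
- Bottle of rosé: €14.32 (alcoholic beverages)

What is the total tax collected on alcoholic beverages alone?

Hard cider (6-pack) €13.56: alcoholic beverages → 7% + 2.75% city = 9.75% → €1.32
Bottle of rosé €14.32: alcoholic beverages → 7% + 2.75% city = 9.75% → €1.40
Tax on alcoholic beverages = €1.32 + €1.40 = €2.72

€2.72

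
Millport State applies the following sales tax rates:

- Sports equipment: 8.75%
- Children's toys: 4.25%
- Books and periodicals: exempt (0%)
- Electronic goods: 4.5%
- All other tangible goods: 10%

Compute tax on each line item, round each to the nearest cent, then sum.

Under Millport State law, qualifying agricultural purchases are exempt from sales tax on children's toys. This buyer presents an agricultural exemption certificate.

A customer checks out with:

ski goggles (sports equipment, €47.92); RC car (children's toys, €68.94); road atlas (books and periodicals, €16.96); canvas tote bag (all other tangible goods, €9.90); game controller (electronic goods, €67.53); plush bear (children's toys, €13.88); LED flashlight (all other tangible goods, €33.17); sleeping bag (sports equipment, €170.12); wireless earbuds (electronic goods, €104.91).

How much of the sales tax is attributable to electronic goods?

Game controller €67.53: electronic goods → 4.5% → €3.04
Wireless earbuds €104.91: electronic goods → 4.5% → €4.72
Tax on electronic goods = €3.04 + €4.72 = €7.76

€7.76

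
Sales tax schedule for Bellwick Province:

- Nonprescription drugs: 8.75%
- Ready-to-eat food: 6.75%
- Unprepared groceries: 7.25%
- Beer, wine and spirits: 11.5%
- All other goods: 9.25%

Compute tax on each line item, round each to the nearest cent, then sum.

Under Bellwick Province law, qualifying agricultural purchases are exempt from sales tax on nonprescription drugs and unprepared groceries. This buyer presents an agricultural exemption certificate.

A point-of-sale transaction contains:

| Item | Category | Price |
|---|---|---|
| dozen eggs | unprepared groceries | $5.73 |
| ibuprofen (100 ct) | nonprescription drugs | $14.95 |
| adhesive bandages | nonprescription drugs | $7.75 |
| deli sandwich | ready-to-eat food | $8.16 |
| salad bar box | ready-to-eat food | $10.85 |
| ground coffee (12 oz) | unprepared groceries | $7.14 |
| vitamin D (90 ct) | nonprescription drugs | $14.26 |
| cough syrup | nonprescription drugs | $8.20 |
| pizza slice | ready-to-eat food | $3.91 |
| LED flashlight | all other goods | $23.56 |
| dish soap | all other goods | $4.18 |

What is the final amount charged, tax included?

$112.80

Dozen eggs $5.73: unprepared groceries, buyer-exempt → 0% → $0.00
Ibuprofen (100 ct) $14.95: nonprescription drugs, buyer-exempt → 0% → $0.00
Adhesive bandages $7.75: nonprescription drugs, buyer-exempt → 0% → $0.00
Deli sandwich $8.16: ready-to-eat food → 6.75% → $0.55
Salad bar box $10.85: ready-to-eat food → 6.75% → $0.73
Ground coffee (12 oz) $7.14: unprepared groceries, buyer-exempt → 0% → $0.00
Vitamin D (90 ct) $14.26: nonprescription drugs, buyer-exempt → 0% → $0.00
Cough syrup $8.20: nonprescription drugs, buyer-exempt → 0% → $0.00
Pizza slice $3.91: ready-to-eat food → 6.75% → $0.26
LED flashlight $23.56: all other goods → 9.25% → $2.18
Dish soap $4.18: all other goods → 9.25% → $0.39
Subtotal = $108.69; tax = $4.11; total due = $112.80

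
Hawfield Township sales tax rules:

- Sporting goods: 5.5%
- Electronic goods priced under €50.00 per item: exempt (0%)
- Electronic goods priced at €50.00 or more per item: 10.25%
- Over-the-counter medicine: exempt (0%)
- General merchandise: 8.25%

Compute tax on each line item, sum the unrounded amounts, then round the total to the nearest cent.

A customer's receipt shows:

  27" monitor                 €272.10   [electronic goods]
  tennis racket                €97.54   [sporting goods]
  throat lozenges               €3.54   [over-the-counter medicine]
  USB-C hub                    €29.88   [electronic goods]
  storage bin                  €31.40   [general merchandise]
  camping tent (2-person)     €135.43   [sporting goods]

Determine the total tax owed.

27" monitor €272.10: electronic goods, €50.00 or more → 10.25% → €27.89025
Tennis racket €97.54: sporting goods → 5.5% → €5.3647
Throat lozenges €3.54: over-the-counter medicine → 0% → €0.00
USB-C hub €29.88: electronic goods, under €50.00 → 0% → €0.00
Storage bin €31.40: general merchandise → 8.25% → €2.5905
Camping tent (2-person) €135.43: sporting goods → 5.5% → €7.44865
Unrounded tax sum = €43.2941 → €43.29

€43.29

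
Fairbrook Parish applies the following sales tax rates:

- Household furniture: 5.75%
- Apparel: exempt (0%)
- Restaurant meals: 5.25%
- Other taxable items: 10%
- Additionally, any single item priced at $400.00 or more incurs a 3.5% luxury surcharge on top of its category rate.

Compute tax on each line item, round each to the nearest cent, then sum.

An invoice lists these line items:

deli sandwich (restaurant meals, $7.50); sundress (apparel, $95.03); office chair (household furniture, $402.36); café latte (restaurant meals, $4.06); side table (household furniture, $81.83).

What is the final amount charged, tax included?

$633.31

Deli sandwich $7.50: restaurant meals → 5.25% → $0.39
Sundress $95.03: apparel → 0% → $0.00
Office chair $402.36: household furniture → 5.75% + 3.5% surcharge = 9.25% → $37.22
Café latte $4.06: restaurant meals → 5.25% → $0.21
Side table $81.83: household furniture → 5.75% → $4.71
Subtotal = $590.78; tax = $42.53; total due = $633.31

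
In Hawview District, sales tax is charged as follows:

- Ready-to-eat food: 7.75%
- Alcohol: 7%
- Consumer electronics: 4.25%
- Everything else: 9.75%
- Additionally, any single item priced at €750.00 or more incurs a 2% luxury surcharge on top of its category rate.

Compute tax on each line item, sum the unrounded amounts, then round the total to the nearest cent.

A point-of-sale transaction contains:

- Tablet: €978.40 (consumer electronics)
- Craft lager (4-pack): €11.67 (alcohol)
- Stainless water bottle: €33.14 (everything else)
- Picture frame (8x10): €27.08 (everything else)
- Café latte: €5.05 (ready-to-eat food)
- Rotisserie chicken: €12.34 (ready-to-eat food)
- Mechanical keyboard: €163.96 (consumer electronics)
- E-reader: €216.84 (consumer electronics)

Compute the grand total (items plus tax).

€1533.85

Tablet €978.40: consumer electronics → 4.25% + 2% surcharge = 6.25% → €61.15
Craft lager (4-pack) €11.67: alcohol → 7% → €0.8169
Stainless water bottle €33.14: everything else → 9.75% → €3.23115
Picture frame (8x10) €27.08: everything else → 9.75% → €2.6403
Café latte €5.05: ready-to-eat food → 7.75% → €0.391375
Rotisserie chicken €12.34: ready-to-eat food → 7.75% → €0.95635
Mechanical keyboard €163.96: consumer electronics → 4.25% → €6.9683
E-reader €216.84: consumer electronics → 4.25% → €9.2157
Subtotal = €1448.48; unrounded tax = €85.370075 → €85.37; total due = €1533.85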